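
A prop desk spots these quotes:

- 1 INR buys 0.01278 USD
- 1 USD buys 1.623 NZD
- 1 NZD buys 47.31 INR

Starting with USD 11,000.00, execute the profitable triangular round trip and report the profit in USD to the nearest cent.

Profit: USD 209.61

Profitable loop is USD → INR → NZD → USD:
USD 11,000.00 ÷ 0.01278 = INR 860,719.87
INR 860,719.87 ÷ 47.31 = NZD 18,193.19
NZD 18,193.19 ÷ 1.623 = USD 11,209.61
Profit = USD 11,209.61 − USD 11,000.00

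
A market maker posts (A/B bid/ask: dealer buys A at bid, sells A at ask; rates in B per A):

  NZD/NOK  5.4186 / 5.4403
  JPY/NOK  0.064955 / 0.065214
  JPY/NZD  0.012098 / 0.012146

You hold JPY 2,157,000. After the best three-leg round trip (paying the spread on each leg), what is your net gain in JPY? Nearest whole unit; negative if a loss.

Best loop JPY → NZD → NOK → JPY:
JPY 2,157,000 × 0.012098 (sell JPY at bid) = NZD 26,095.39
NZD 26,095.39 × 5.4186 (sell NZD at bid) = NOK 141,400.46
NOK 141,400.46 ÷ 0.065214 (buy JPY at ask) = JPY 2,168,253

Net profit: JPY 11,253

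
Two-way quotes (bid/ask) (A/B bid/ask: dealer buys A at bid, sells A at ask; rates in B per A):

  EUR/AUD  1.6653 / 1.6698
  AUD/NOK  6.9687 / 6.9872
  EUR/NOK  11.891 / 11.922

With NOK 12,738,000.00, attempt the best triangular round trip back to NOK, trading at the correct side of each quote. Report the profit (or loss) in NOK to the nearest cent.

Net profit: NOK 244,310.51

Best loop NOK → AUD → EUR → NOK:
NOK 12,738,000.00 ÷ 6.9872 (buy AUD at ask) = AUD 1,823,047.86
AUD 1,823,047.86 ÷ 1.6698 (buy EUR at ask) = EUR 1,091,776.18
EUR 1,091,776.18 × 11.891 (sell EUR at bid) = NOK 12,982,310.51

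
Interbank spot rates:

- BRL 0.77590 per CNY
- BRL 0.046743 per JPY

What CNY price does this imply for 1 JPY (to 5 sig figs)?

1 JPY × 0.046743 = 0.046743 BRL
0.046743 BRL ÷ 0.77590 = 0.0602436 CNY

JPY/CNY = 0.060244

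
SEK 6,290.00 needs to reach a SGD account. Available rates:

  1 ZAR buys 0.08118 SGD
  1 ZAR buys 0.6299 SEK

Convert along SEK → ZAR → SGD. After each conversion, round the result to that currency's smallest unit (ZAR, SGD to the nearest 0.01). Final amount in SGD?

SGD 810.64

SEK 6,290.00 ÷ 0.6299 = ZAR 9,985.71
ZAR 9,985.71 × 0.08118 = SGD 810.64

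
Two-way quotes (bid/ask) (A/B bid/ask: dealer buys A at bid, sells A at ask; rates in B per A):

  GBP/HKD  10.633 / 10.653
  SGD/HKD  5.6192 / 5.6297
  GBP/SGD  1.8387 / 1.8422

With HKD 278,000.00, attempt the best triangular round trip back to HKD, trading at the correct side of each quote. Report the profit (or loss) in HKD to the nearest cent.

Net profit: HKD 7,022.13

Best loop HKD → SGD → GBP → HKD:
HKD 278,000.00 ÷ 5.6297 (buy SGD at ask) = SGD 49,380.96
SGD 49,380.96 ÷ 1.8422 (buy GBP at ask) = GBP 26,805.43
GBP 26,805.43 × 10.633 (sell GBP at bid) = HKD 285,022.13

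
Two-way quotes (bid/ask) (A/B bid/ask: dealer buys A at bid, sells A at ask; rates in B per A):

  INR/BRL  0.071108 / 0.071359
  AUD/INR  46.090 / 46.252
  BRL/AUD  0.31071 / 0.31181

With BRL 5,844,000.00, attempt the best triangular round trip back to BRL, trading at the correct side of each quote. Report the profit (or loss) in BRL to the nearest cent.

Net profit: BRL 107,009.04

Best loop BRL → AUD → INR → BRL:
BRL 5,844,000.00 × 0.31071 (sell BRL at bid) = AUD 1,815,789.24
AUD 1,815,789.24 × 46.090 (sell AUD at bid) = INR 83,689,726.07
INR 83,689,726.07 × 0.071108 (sell INR at bid) = BRL 5,951,009.04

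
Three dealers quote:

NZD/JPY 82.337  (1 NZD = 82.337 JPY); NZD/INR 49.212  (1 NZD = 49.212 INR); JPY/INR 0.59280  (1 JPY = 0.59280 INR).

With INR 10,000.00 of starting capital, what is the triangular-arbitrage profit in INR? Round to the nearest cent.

Profit: INR 82.49

Profitable loop is INR → JPY → NZD → INR:
INR 10,000.00 ÷ 0.59280 = JPY 16,869
JPY 16,869 ÷ 82.337 = NZD 204.88
NZD 204.88 × 49.212 = INR 10,082.49
Profit = INR 10,082.49 − INR 10,000.00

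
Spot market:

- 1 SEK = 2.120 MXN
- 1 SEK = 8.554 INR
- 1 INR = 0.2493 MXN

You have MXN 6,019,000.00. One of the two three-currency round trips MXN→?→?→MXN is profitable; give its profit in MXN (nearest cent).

Profit: MXN 35,524.02

Profitable loop is MXN → SEK → INR → MXN:
MXN 6,019,000.00 ÷ 2.120 = SEK 2,839,150.94
SEK 2,839,150.94 × 8.554 = INR 24,286,097.17
INR 24,286,097.17 × 0.2493 = MXN 6,054,524.02
Profit = MXN 6,054,524.02 − MXN 6,019,000.00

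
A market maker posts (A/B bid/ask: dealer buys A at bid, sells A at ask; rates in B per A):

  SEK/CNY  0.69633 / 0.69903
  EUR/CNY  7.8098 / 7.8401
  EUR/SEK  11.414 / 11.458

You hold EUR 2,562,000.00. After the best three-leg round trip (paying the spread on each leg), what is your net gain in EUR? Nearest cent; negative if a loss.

Net profit: EUR 35,230.52

Best loop EUR → SEK → CNY → EUR:
EUR 2,562,000.00 × 11.414 (sell EUR at bid) = SEK 29,242,668.00
SEK 29,242,668.00 × 0.69633 (sell SEK at bid) = CNY 20,362,547.01
CNY 20,362,547.01 ÷ 7.8401 (buy EUR at ask) = EUR 2,597,230.52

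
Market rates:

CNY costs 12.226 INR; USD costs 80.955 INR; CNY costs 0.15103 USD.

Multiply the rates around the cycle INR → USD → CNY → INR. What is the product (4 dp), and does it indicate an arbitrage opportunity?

Around INR → USD → CNY → INR: 1 ÷ 80.955 ÷ 0.15103 × 12.226 = 0.999948
Product ≈ 1 (deviation 0.005%, within rounding noise).

0.9999 (no arbitrage)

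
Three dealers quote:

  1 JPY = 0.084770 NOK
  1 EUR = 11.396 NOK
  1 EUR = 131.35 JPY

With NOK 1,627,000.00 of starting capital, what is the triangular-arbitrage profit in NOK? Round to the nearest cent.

Profitable loop is NOK → JPY → EUR → NOK:
NOK 1,627,000.00 ÷ 0.084770 = JPY 19,193,111
JPY 19,193,111 ÷ 131.35 = EUR 146,121.89
EUR 146,121.89 × 11.396 = NOK 1,665,205.10
Profit = NOK 1,665,205.10 − NOK 1,627,000.00

Profit: NOK 38,205.10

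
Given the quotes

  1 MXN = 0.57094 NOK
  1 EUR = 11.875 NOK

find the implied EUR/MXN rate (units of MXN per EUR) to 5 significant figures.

EUR/MXN = 20.799

1 EUR × 11.875 = 11.875 NOK
11.875 NOK ÷ 0.57094 = 20.799 MXN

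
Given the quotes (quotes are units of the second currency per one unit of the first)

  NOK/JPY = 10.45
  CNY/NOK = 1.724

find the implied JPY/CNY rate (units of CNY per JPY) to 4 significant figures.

JPY/CNY = 0.05551

1 JPY ÷ 10.45 = 0.0956938 NOK
0.0956938 NOK ÷ 1.724 = 0.0555068 CNY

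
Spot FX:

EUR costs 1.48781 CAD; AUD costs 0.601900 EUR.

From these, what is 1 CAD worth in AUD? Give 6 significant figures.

1 CAD ÷ 1.48781 = 0.672129 EUR
0.672129 EUR ÷ 0.601900 = 1.11668 AUD

CAD/AUD = 1.11668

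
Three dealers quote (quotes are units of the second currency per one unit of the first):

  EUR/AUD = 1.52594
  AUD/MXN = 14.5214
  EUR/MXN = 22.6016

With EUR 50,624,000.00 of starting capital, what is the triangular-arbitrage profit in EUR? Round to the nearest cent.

Profitable loop is EUR → MXN → AUD → EUR:
EUR 50,624,000.00 × 22.6016 = MXN 1,144,183,398.40
MXN 1,144,183,398.40 ÷ 14.5214 = AUD 78,792,912.42
AUD 78,792,912.42 ÷ 1.52594 = EUR 51,635,655.67
Profit = EUR 51,635,655.67 − EUR 50,624,000.00

Profit: EUR 1,011,655.67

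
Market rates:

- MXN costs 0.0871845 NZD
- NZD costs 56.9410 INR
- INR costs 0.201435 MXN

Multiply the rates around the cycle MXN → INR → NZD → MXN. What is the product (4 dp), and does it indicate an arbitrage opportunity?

Around MXN → INR → NZD → MXN: 1 ÷ 0.201435 ÷ 56.9410 ÷ 0.0871845 = 1.000002
Product ≈ 1 (deviation 0.000%, within rounding noise).

1.0000 (no arbitrage)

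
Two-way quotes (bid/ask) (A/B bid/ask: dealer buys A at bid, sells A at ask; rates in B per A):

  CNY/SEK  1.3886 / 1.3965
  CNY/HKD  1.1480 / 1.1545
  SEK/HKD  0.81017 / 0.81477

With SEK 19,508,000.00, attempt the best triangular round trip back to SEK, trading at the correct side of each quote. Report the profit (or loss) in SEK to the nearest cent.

Net profit: SEK 174,427.71

Best loop SEK → CNY → HKD → SEK:
SEK 19,508,000.00 ÷ 1.3965 (buy CNY at ask) = CNY 13,969,208.74
CNY 13,969,208.74 × 1.1480 (sell CNY at bid) = HKD 16,036,651.63
HKD 16,036,651.63 ÷ 0.81477 (buy SEK at ask) = SEK 19,682,427.71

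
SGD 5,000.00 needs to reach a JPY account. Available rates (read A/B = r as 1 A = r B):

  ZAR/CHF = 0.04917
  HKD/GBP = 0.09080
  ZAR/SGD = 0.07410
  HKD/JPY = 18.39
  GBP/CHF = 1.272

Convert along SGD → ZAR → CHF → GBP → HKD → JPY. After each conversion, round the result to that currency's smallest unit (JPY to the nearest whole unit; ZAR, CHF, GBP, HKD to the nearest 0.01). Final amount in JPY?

JPY 528,275

SGD 5,000.00 ÷ 0.07410 = ZAR 67,476.38
ZAR 67,476.38 × 0.04917 = CHF 3,317.81
CHF 3,317.81 ÷ 1.272 = GBP 2,608.34
GBP 2,608.34 ÷ 0.09080 = HKD 28,726.21
HKD 28,726.21 × 18.39 = JPY 528,275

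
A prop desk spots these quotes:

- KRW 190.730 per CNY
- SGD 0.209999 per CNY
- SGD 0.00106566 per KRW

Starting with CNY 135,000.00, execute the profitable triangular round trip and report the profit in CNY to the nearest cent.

Profitable loop is CNY → SGD → KRW → CNY:
CNY 135,000.00 × 0.209999 = SGD 28,349.86
SGD 28,349.86 ÷ 0.00106566 = KRW 26,603,105
KRW 26,603,105 ÷ 190.730 = CNY 139,480.44
Profit = CNY 139,480.44 − CNY 135,000.00

Profit: CNY 4,480.44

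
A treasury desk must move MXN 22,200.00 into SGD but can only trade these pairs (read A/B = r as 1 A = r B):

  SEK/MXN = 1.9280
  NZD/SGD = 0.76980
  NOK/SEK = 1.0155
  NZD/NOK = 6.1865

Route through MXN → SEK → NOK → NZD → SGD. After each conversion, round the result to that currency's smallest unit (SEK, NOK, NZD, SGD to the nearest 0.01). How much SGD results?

SGD 1,410.90

MXN 22,200.00 ÷ 1.9280 = SEK 11,514.52
SEK 11,514.52 ÷ 1.0155 = NOK 11,338.77
NOK 11,338.77 ÷ 6.1865 = NZD 1,832.82
NZD 1,832.82 × 0.76980 = SGD 1,410.90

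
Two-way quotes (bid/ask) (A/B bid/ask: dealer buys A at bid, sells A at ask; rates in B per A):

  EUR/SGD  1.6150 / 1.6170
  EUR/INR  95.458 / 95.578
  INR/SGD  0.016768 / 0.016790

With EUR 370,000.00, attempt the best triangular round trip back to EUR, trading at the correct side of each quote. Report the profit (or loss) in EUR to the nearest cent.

Best loop EUR → SGD → INR → EUR:
EUR 370,000.00 × 1.6150 (sell EUR at bid) = SGD 597,550.00
SGD 597,550.00 ÷ 0.016790 (buy INR at ask) = INR 35,589,636.69
INR 35,589,636.69 ÷ 95.578 (buy EUR at ask) = EUR 372,362.22

Net profit: EUR 2,362.22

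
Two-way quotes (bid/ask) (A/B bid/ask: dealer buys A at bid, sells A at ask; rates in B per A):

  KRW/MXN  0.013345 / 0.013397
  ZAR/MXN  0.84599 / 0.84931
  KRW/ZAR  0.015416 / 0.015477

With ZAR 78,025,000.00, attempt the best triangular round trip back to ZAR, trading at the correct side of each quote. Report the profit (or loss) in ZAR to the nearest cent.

Best loop ZAR → KRW → MXN → ZAR:
ZAR 78,025,000.00 ÷ 0.015477 (buy KRW at ask) = KRW 5,041,351,683
KRW 5,041,351,683 × 0.013345 (sell KRW at bid) = MXN 67,276,838.21
MXN 67,276,838.21 ÷ 0.84931 (buy ZAR at ask) = ZAR 79,213,524.17

Net profit: ZAR 1,188,524.17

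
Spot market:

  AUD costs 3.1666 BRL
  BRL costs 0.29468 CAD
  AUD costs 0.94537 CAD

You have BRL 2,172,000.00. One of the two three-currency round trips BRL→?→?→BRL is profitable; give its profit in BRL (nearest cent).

Profitable loop is BRL → AUD → CAD → BRL:
BRL 2,172,000.00 ÷ 3.1666 = AUD 685,909.18
AUD 685,909.18 × 0.94537 = CAD 648,437.96
CAD 648,437.96 ÷ 0.29468 = BRL 2,200,481.74
Profit = BRL 2,200,481.74 − BRL 2,172,000.00

Profit: BRL 28,481.74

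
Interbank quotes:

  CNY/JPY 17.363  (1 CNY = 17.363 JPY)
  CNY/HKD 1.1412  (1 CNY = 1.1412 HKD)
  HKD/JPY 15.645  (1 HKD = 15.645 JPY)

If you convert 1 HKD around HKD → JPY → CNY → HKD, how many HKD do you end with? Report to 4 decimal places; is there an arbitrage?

Around HKD → JPY → CNY → HKD: 1 × 15.645 ÷ 17.363 × 1.1412 = 1.028283
Product > 1; profitable direction is HKD → JPY → CNY → HKD.

1.0283 (arbitrage exists)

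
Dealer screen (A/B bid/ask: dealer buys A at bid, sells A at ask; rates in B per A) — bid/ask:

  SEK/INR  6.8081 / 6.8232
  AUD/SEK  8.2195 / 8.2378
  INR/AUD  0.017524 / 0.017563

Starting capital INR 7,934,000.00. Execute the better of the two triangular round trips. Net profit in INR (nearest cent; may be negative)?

Best loop INR → SEK → AUD → INR:
INR 7,934,000.00 ÷ 6.8232 (buy SEK at ask) = SEK 1,162,797.51
SEK 1,162,797.51 ÷ 8.2378 (buy AUD at ask) = AUD 141,153.89
AUD 141,153.89 ÷ 0.017563 (buy INR at ask) = INR 8,037,003.35

Net profit: INR 103,003.35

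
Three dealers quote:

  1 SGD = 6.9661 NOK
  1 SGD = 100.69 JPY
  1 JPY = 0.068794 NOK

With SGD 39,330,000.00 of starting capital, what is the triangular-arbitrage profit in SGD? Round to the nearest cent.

Profitable loop is SGD → NOK → JPY → SGD:
SGD 39,330,000.00 × 6.9661 = NOK 273,976,713.00
NOK 273,976,713.00 ÷ 0.068794 = JPY 3,982,566,983
JPY 3,982,566,983 ÷ 100.69 = SGD 39,552,755.81
Profit = SGD 39,552,755.81 − SGD 39,330,000.00

Profit: SGD 222,755.81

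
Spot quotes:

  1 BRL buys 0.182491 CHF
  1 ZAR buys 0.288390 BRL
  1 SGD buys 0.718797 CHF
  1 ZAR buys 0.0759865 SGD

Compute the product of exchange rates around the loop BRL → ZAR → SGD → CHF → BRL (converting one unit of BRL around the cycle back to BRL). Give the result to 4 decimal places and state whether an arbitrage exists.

1.0378 (arbitrage exists)

Around BRL → ZAR → SGD → CHF → BRL: 1 ÷ 0.288390 × 0.0759865 × 0.718797 ÷ 0.182491 = 1.037818
Product > 1; profitable direction is BRL → ZAR → SGD → CHF → BRL.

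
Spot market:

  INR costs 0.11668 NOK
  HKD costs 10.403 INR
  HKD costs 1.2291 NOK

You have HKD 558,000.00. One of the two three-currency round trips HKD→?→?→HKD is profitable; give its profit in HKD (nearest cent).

Profitable loop is HKD → NOK → INR → HKD:
HKD 558,000.00 × 1.2291 = NOK 685,837.80
NOK 685,837.80 ÷ 0.11668 = INR 5,877,937.95
INR 5,877,937.95 ÷ 10.403 = HKD 565,023.35
Profit = HKD 565,023.35 − HKD 558,000.00

Profit: HKD 7,023.35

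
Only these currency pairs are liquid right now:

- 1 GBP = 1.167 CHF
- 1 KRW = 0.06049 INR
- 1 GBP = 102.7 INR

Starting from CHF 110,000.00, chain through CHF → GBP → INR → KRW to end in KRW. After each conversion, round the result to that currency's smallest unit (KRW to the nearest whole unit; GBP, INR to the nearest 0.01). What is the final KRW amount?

KRW 160,032,678

CHF 110,000.00 ÷ 1.167 = GBP 94,258.78
GBP 94,258.78 × 102.7 = INR 9,680,376.71
INR 9,680,376.71 ÷ 0.06049 = KRW 160,032,678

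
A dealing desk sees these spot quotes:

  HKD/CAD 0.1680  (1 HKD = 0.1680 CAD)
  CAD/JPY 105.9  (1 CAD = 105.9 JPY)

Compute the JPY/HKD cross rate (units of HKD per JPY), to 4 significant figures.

1 JPY ÷ 105.9 = 0.00944287 CAD
0.00944287 CAD ÷ 0.1680 = 0.0562076 HKD

JPY/HKD = 0.05621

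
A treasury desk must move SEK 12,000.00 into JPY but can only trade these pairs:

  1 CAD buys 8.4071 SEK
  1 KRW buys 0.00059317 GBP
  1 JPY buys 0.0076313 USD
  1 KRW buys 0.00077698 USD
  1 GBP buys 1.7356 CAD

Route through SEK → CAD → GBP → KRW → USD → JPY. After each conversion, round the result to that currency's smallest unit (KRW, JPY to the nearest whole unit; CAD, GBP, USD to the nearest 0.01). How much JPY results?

SEK 12,000.00 ÷ 8.4071 = CAD 1,427.36
CAD 1,427.36 ÷ 1.7356 = GBP 822.40
GBP 822.40 ÷ 0.00059317 = KRW 1,386,449
KRW 1,386,449 × 0.00077698 = USD 1,077.24
USD 1,077.24 ÷ 0.0076313 = JPY 141,161

JPY 141,161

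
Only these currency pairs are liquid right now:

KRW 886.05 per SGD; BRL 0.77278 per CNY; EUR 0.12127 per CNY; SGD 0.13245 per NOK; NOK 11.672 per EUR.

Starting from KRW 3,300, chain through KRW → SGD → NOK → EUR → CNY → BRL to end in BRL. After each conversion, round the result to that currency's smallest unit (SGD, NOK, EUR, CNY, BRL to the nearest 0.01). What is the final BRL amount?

KRW 3,300 ÷ 886.05 = SGD 3.72
SGD 3.72 ÷ 0.13245 = NOK 28.09
NOK 28.09 ÷ 11.672 = EUR 2.41
EUR 2.41 ÷ 0.12127 = CNY 19.87
CNY 19.87 × 0.77278 = BRL 15.36

BRL 15.36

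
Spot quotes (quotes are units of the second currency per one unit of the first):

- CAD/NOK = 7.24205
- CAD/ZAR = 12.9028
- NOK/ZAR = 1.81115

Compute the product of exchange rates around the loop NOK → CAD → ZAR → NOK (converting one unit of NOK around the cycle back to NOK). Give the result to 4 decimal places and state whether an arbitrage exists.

0.9837 (arbitrage exists)

Around NOK → CAD → ZAR → NOK: 1 ÷ 7.24205 × 12.9028 ÷ 1.81115 = 0.983712
Product < 1; profitable direction is NOK → ZAR → CAD → NOK.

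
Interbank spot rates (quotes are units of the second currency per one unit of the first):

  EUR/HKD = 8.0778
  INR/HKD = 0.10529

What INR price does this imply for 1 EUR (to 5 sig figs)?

EUR/INR = 76.720

1 EUR × 8.0778 = 8.0778 HKD
8.0778 HKD ÷ 0.10529 = 76.7195 INR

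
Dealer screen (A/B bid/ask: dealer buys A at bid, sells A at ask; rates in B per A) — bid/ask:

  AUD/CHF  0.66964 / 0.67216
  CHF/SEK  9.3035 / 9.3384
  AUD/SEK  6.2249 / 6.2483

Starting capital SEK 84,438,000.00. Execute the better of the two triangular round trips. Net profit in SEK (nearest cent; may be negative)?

Best loop SEK → AUD → CHF → SEK:
SEK 84,438,000.00 ÷ 6.2483 (buy AUD at ask) = AUD 13,513,755.74
AUD 13,513,755.74 × 0.66964 (sell AUD at bid) = CHF 9,049,351.39
CHF 9,049,351.39 × 9.3035 (sell CHF at bid) = SEK 84,190,640.70

Net result: SEK -247,359.30 (no profitable arbitrage after spreads)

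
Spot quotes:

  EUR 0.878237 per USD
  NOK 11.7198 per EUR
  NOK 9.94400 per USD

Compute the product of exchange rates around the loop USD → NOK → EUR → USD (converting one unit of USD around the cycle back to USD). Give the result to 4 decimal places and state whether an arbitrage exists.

Around USD → NOK → EUR → USD: 1 × 9.94400 ÷ 11.7198 ÷ 0.878237 = 0.966116
Product < 1; profitable direction is USD → EUR → NOK → USD.

0.9661 (arbitrage exists)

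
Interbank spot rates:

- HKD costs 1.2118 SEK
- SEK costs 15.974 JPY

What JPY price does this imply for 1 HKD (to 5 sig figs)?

1 HKD × 1.2118 = 1.2118 SEK
1.2118 SEK × 15.974 = 19.3573 JPY

HKD/JPY = 19.357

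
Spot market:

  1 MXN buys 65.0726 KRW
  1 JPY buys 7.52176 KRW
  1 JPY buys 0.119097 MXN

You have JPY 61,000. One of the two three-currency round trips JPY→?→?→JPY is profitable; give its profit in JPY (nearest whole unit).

Profit: JPY 1,851

Profitable loop is JPY → MXN → KRW → JPY:
JPY 61,000 × 0.119097 = MXN 7,264.92
MXN 7,264.92 × 65.0726 = KRW 472,747
KRW 472,747 ÷ 7.52176 = JPY 62,851
Profit = JPY 62,851 − JPY 61,000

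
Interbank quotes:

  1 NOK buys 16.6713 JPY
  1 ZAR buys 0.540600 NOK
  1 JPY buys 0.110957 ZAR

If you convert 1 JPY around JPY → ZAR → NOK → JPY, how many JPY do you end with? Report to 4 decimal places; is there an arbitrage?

1.0000 (no arbitrage)

Around JPY → ZAR → NOK → JPY: 1 × 0.110957 × 0.540600 × 16.6713 = 1.000000
Product ≈ 1 (deviation 0.000%, within rounding noise).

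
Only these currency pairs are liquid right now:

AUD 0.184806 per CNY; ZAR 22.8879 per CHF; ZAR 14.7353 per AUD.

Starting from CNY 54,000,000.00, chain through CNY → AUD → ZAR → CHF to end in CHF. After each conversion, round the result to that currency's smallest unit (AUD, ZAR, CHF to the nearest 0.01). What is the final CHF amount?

CNY 54,000,000.00 × 0.184806 = AUD 9,979,524.00
AUD 9,979,524.00 × 14.7353 = ZAR 147,051,280.00
ZAR 147,051,280.00 ÷ 22.8879 = CHF 6,424,848.06

CHF 6,424,848.06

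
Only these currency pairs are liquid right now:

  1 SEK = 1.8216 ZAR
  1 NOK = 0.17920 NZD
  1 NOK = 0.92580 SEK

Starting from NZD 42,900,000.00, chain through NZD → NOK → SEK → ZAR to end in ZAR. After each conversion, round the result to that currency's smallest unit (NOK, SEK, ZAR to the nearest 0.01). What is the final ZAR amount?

ZAR 403,728,567.59

NZD 42,900,000.00 ÷ 0.17920 = NOK 239,397,321.43
NOK 239,397,321.43 × 0.92580 = SEK 221,634,040.18
SEK 221,634,040.18 × 1.8216 = ZAR 403,728,567.59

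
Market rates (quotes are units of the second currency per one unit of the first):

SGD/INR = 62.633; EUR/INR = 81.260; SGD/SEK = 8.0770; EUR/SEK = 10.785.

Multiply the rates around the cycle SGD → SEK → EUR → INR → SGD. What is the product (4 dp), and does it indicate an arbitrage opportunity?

Around SGD → SEK → EUR → INR → SGD: 1 × 8.0770 ÷ 10.785 × 81.260 ÷ 62.633 = 0.971636
Product < 1; profitable direction is SGD → INR → EUR → SEK → SGD.

0.9716 (arbitrage exists)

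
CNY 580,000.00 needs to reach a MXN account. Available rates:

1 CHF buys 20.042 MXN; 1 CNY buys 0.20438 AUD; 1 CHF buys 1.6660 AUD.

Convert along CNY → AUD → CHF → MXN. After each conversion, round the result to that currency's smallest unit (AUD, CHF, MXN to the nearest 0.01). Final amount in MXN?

CNY 580,000.00 × 0.20438 = AUD 118,540.40
AUD 118,540.40 ÷ 1.6660 = CHF 71,152.70
CHF 71,152.70 × 20.042 = MXN 1,426,042.41

MXN 1,426,042.41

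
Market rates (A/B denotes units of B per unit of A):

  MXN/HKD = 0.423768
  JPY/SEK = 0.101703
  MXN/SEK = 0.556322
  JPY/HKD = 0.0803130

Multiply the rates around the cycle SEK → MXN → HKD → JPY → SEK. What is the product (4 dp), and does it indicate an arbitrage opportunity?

Around SEK → MXN → HKD → JPY → SEK: 1 ÷ 0.556322 × 0.423768 ÷ 0.0803130 × 0.101703 = 0.964606
Product < 1; profitable direction is SEK → JPY → HKD → MXN → SEK.

0.9646 (arbitrage exists)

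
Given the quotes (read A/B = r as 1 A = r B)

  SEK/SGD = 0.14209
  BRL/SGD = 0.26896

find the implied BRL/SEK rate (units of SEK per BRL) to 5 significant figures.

BRL/SEK = 1.8929

1 BRL × 0.26896 = 0.26896 SGD
0.26896 SGD ÷ 0.14209 = 1.89288 SEK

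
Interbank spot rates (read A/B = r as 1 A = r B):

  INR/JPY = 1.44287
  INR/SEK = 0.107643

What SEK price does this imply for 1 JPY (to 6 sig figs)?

1 JPY ÷ 1.44287 = 0.693063 INR
0.693063 INR × 0.107643 = 0.0746034 SEK

JPY/SEK = 0.0746034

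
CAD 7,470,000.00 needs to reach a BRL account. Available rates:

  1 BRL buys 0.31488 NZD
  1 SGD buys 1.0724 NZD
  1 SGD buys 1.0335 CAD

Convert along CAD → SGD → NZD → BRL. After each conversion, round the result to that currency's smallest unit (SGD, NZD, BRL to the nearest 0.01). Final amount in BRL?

CAD 7,470,000.00 ÷ 1.0335 = SGD 7,227,866.47
SGD 7,227,866.47 × 1.0724 = NZD 7,751,164.00
NZD 7,751,164.00 ÷ 0.31488 = BRL 24,616,247.46

BRL 24,616,247.46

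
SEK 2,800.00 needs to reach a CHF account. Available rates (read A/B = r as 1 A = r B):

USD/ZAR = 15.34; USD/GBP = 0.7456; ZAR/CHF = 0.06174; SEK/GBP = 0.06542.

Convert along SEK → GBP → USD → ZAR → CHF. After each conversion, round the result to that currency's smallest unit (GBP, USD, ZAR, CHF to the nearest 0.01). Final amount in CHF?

CHF 232.68

SEK 2,800.00 × 0.06542 = GBP 183.18
GBP 183.18 ÷ 0.7456 = USD 245.68
USD 245.68 × 15.34 = ZAR 3,768.73
ZAR 3,768.73 × 0.06174 = CHF 232.68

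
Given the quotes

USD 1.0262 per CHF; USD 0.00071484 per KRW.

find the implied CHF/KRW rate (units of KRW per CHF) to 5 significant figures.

CHF/KRW = 1435.6

1 CHF × 1.0262 = 1.0262 USD
1.0262 USD ÷ 0.00071484 = 1435.57 KRW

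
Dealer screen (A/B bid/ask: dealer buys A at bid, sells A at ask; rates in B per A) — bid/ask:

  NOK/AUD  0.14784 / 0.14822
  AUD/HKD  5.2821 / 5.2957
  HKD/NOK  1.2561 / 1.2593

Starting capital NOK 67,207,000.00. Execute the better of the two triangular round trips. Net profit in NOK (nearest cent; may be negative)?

Net profit: NOK 784,578.35

Best loop NOK → HKD → AUD → NOK:
NOK 67,207,000.00 ÷ 1.2593 (buy HKD at ask) = HKD 53,368,538.08
HKD 53,368,538.08 ÷ 5.2957 (buy AUD at ask) = AUD 10,077,711.74
AUD 10,077,711.74 ÷ 0.14822 (buy NOK at ask) = NOK 67,991,578.35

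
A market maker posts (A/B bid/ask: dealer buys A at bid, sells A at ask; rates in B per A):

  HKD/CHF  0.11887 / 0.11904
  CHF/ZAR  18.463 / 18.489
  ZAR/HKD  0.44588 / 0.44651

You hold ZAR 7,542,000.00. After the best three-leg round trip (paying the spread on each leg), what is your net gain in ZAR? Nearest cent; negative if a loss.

Best loop ZAR → CHF → HKD → ZAR:
ZAR 7,542,000.00 ÷ 18.489 (buy CHF at ask) = CHF 407,918.22
CHF 407,918.22 ÷ 0.11904 (buy HKD at ask) = HKD 3,426,732.37
HKD 3,426,732.37 ÷ 0.44651 (buy ZAR at ask) = ZAR 7,674,480.69

Net profit: ZAR 132,480.69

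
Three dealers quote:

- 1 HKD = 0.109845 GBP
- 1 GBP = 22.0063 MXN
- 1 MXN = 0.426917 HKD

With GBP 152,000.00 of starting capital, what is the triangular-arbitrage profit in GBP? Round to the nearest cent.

Profit: GBP 4,860.78

Profitable loop is GBP → MXN → HKD → GBP:
GBP 152,000.00 × 22.0063 = MXN 3,344,957.60
MXN 3,344,957.60 × 0.426917 = HKD 1,428,019.26
HKD 1,428,019.26 × 0.109845 = GBP 156,860.78
Profit = GBP 156,860.78 − GBP 152,000.00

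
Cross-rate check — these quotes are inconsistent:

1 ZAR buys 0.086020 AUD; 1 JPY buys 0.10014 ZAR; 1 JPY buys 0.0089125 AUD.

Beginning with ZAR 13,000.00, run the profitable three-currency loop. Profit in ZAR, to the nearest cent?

Profitable loop is ZAR → JPY → AUD → ZAR:
ZAR 13,000.00 ÷ 0.10014 = JPY 129,818
JPY 129,818 × 0.0089125 = AUD 1,157.01
AUD 1,157.01 ÷ 0.086020 = ZAR 13,450.42
Profit = ZAR 13,450.42 − ZAR 13,000.00

Profit: ZAR 450.42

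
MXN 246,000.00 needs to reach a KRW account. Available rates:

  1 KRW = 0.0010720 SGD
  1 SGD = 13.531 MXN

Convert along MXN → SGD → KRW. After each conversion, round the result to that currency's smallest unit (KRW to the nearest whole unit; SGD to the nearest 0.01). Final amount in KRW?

MXN 246,000.00 ÷ 13.531 = SGD 18,180.47
SGD 18,180.47 ÷ 0.0010720 = KRW 16,959,394

KRW 16,959,394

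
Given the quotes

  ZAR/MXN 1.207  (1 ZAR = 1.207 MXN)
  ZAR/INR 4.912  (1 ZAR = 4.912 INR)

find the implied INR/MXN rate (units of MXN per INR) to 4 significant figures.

INR/MXN = 0.2457

1 INR ÷ 4.912 = 0.203583 ZAR
0.203583 ZAR × 1.207 = 0.245725 MXN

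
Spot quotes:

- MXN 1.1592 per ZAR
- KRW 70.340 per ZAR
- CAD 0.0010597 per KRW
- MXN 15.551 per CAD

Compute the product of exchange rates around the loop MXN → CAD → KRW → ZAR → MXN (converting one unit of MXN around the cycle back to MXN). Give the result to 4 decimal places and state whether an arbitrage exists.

Around MXN → CAD → KRW → ZAR → MXN: 1 ÷ 15.551 ÷ 0.0010597 ÷ 70.340 × 1.1592 = 1.000034
Product ≈ 1 (deviation 0.003%, within rounding noise).

1.0000 (no arbitrage)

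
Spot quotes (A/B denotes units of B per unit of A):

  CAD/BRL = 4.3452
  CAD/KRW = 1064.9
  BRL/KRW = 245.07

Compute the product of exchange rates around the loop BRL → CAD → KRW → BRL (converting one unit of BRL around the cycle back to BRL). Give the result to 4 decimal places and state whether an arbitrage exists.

Around BRL → CAD → KRW → BRL: 1 ÷ 4.3452 × 1064.9 ÷ 245.07 = 1.000021
Product ≈ 1 (deviation 0.002%, within rounding noise).

1.0000 (no arbitrage)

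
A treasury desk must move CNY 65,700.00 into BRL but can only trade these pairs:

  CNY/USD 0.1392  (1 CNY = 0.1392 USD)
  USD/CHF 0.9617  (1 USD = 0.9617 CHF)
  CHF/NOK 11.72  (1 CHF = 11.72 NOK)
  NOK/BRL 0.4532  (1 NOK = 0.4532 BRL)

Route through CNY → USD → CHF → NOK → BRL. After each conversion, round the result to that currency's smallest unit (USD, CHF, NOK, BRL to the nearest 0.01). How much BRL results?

BRL 46,715.58

CNY 65,700.00 × 0.1392 = USD 9,145.44
USD 9,145.44 × 0.9617 = CHF 8,795.17
CHF 8,795.17 × 11.72 = NOK 103,079.39
NOK 103,079.39 × 0.4532 = BRL 46,715.58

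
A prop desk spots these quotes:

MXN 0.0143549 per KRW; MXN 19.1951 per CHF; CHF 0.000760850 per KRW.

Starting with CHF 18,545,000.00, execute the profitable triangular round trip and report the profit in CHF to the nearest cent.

Profit: CHF 322,575.22

Profitable loop is CHF → MXN → KRW → CHF:
CHF 18,545,000.00 × 19.1951 = MXN 355,973,129.50
MXN 355,973,129.50 ÷ 0.0143549 = KRW 24,798,022,243
KRW 24,798,022,243 × 0.000760850 = CHF 18,867,575.22
Profit = CHF 18,867,575.22 − CHF 18,545,000.00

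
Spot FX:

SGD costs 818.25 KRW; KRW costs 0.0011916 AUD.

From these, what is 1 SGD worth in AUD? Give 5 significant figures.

1 SGD × 818.25 = 818.25 KRW
818.25 KRW × 0.0011916 = 0.975027 AUD

SGD/AUD = 0.97503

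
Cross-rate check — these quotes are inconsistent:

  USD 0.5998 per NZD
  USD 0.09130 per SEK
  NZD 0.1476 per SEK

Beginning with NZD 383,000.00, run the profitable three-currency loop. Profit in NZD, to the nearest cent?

Profit: NZD 11,981.48

Profitable loop is NZD → SEK → USD → NZD:
NZD 383,000.00 ÷ 0.1476 = SEK 2,594,850.95
SEK 2,594,850.95 × 0.09130 = USD 236,909.89
USD 236,909.89 ÷ 0.5998 = NZD 394,981.48
Profit = NZD 394,981.48 − NZD 383,000.00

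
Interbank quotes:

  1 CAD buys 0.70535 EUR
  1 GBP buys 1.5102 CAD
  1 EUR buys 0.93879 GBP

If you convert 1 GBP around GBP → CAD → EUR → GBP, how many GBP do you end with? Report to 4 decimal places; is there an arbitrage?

Around GBP → CAD → EUR → GBP: 1 × 1.5102 × 0.70535 × 0.93879 = 1.000017
Product ≈ 1 (deviation 0.002%, within rounding noise).

1.0000 (no arbitrage)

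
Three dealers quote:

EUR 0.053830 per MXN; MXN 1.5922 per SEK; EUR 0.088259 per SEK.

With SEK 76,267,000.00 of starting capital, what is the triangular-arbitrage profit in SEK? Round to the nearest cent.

Profitable loop is SEK → EUR → MXN → SEK:
SEK 76,267,000.00 × 0.088259 = EUR 6,731,249.15
EUR 6,731,249.15 ÷ 0.053830 = MXN 125,046,426.77
MXN 125,046,426.77 ÷ 1.5922 = SEK 78,536,884.04
Profit = SEK 78,536,884.04 − SEK 76,267,000.00

Profit: SEK 2,269,884.04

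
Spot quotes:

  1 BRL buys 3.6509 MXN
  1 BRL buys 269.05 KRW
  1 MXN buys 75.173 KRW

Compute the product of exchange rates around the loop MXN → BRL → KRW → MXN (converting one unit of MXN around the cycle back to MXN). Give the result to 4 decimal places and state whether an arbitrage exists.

0.9803 (arbitrage exists)

Around MXN → BRL → KRW → MXN: 1 ÷ 3.6509 × 269.05 ÷ 75.173 = 0.980327
Product < 1; profitable direction is MXN → KRW → BRL → MXN.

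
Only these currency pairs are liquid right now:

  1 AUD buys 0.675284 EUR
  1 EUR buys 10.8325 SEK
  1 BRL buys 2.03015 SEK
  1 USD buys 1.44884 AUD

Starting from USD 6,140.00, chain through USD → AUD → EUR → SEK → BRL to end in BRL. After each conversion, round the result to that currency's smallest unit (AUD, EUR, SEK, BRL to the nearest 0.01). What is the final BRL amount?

BRL 32,053.56

USD 6,140.00 × 1.44884 = AUD 8,895.88
AUD 8,895.88 × 0.675284 = EUR 6,007.25
EUR 6,007.25 × 10.8325 = SEK 65,073.54
SEK 65,073.54 ÷ 2.03015 = BRL 32,053.56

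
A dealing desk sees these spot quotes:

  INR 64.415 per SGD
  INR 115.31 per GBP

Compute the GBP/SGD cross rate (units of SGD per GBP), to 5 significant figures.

GBP/SGD = 1.7901

1 GBP × 115.31 = 115.31 INR
115.31 INR ÷ 64.415 = 1.79011 SGD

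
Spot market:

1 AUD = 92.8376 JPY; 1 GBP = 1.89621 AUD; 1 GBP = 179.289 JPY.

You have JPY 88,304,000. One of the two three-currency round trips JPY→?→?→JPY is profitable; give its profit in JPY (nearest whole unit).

Profit: JPY 1,629,953

Profitable loop is JPY → AUD → GBP → JPY:
JPY 88,304,000 ÷ 92.8376 = AUD 951,166.34
AUD 951,166.34 ÷ 1.89621 = GBP 501,614.45
GBP 501,614.45 × 179.289 = JPY 89,933,953
Profit = JPY 89,933,953 − JPY 88,304,000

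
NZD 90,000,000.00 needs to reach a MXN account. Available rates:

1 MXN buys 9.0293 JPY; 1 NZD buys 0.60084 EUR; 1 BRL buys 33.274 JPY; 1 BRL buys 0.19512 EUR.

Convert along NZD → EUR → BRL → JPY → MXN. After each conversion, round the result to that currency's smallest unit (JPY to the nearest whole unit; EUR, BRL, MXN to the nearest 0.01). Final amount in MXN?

NZD 90,000,000.00 × 0.60084 = EUR 54,075,600.00
EUR 54,075,600.00 ÷ 0.19512 = BRL 277,140,221.40
BRL 277,140,221.40 × 33.274 = JPY 9,221,563,727
JPY 9,221,563,727 ÷ 9.0293 = MXN 1,021,293,314.76

MXN 1,021,293,314.76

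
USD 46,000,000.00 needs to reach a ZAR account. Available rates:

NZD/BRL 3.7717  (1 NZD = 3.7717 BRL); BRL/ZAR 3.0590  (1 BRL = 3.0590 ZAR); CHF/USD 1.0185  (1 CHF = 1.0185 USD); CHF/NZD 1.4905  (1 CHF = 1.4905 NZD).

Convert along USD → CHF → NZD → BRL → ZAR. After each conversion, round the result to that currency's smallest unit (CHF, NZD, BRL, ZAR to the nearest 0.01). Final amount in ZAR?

USD 46,000,000.00 ÷ 1.0185 = CHF 45,164,457.54
CHF 45,164,457.54 × 1.4905 = NZD 67,317,623.96
NZD 67,317,623.96 × 3.7717 = BRL 253,901,882.29
BRL 253,901,882.29 × 3.0590 = ZAR 776,685,857.93

ZAR 776,685,857.93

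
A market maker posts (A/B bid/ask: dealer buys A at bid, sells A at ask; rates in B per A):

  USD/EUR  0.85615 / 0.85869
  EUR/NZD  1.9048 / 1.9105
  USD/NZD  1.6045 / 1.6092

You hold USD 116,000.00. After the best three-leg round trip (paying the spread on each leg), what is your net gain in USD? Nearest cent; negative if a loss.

Best loop USD → EUR → NZD → USD:
USD 116,000.00 × 0.85615 (sell USD at bid) = EUR 99,313.40
EUR 99,313.40 × 1.9048 (sell EUR at bid) = NZD 189,172.16
NZD 189,172.16 ÷ 1.6092 (buy USD at ask) = USD 117,556.65

Net profit: USD 1,556.65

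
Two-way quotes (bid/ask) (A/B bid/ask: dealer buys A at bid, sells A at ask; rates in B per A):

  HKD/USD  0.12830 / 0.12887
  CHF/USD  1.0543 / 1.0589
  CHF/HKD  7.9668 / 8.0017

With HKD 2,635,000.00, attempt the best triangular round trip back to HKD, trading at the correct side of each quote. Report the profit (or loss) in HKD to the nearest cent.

Best loop HKD → CHF → USD → HKD:
HKD 2,635,000.00 ÷ 8.0017 (buy CHF at ask) = CHF 329,305.02
CHF 329,305.02 × 1.0543 (sell CHF at bid) = USD 347,186.29
USD 347,186.29 ÷ 0.12887 (buy HKD at ask) = HKD 2,694,081.52

Net profit: HKD 59,081.52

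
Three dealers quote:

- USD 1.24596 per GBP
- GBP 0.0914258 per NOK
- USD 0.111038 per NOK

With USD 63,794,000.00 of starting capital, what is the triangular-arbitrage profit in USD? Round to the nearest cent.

Profit: USD 1,651,693.27

Profitable loop is USD → NOK → GBP → USD:
USD 63,794,000.00 ÷ 0.111038 = NOK 574,524,036.82
NOK 574,524,036.82 × 0.0914258 = GBP 52,526,319.69
GBP 52,526,319.69 × 1.24596 = USD 65,445,693.27
Profit = USD 65,445,693.27 − USD 63,794,000.00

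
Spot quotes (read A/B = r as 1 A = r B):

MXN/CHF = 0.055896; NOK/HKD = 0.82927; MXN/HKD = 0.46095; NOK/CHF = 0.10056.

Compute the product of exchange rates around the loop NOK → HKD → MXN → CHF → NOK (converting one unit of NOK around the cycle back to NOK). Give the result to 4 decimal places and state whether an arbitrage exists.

1.0000 (no arbitrage)

Around NOK → HKD → MXN → CHF → NOK: 1 × 0.82927 ÷ 0.46095 × 0.055896 ÷ 0.10056 = 0.999994
Product ≈ 1 (deviation 0.001%, within rounding noise).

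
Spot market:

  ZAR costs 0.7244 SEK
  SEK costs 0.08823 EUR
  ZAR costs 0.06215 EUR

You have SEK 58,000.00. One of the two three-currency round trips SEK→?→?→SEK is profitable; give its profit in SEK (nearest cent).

Profitable loop is SEK → EUR → ZAR → SEK:
SEK 58,000.00 × 0.08823 = EUR 5,117.34
EUR 5,117.34 ÷ 0.06215 = ZAR 82,338.54
ZAR 82,338.54 × 0.7244 = SEK 59,646.04
Profit = SEK 59,646.04 − SEK 58,000.00

Profit: SEK 1,646.04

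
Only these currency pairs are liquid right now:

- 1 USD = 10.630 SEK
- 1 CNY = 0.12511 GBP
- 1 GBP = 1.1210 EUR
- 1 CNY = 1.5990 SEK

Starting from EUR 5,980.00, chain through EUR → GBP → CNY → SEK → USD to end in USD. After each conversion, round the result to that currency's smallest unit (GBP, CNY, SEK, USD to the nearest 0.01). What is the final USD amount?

EUR 5,980.00 ÷ 1.1210 = GBP 5,334.52
GBP 5,334.52 ÷ 0.12511 = CNY 42,638.64
CNY 42,638.64 × 1.5990 = SEK 68,179.19
SEK 68,179.19 ÷ 10.630 = USD 6,413.85

USD 6,413.85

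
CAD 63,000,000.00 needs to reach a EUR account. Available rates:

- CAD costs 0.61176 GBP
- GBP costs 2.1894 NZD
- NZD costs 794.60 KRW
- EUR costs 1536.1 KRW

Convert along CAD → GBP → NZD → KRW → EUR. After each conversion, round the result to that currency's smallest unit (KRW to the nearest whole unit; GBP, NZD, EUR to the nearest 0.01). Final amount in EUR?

CAD 63,000,000.00 × 0.61176 = GBP 38,540,880.00
GBP 38,540,880.00 × 2.1894 = NZD 84,381,402.67
NZD 84,381,402.67 × 794.60 = KRW 67,049,462,562
KRW 67,049,462,562 ÷ 1536.1 = EUR 43,649,152.11

EUR 43,649,152.11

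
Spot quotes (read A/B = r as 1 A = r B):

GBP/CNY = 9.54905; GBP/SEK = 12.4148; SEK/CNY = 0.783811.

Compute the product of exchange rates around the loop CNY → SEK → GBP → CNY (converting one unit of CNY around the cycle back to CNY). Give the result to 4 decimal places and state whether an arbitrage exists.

Around CNY → SEK → GBP → CNY: 1 ÷ 0.783811 ÷ 12.4148 × 9.54905 = 0.981316
Product < 1; profitable direction is CNY → GBP → SEK → CNY.

0.9813 (arbitrage exists)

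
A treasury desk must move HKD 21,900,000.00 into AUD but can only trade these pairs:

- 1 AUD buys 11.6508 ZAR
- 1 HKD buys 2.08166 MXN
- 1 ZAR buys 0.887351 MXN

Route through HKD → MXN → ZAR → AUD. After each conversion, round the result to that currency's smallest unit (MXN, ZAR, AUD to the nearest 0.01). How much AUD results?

AUD 4,409,635.80

HKD 21,900,000.00 × 2.08166 = MXN 45,588,354.00
MXN 45,588,354.00 ÷ 0.887351 = ZAR 51,375,784.78
ZAR 51,375,784.78 ÷ 11.6508 = AUD 4,409,635.80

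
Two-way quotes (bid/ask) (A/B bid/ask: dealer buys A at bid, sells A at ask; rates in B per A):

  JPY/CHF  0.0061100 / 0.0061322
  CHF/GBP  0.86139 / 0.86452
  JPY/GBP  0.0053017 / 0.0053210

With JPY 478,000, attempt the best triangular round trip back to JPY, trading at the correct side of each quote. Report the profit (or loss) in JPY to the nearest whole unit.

Net profit: JPY 26

Best loop JPY → GBP → CHF → JPY:
JPY 478,000 × 0.0053017 (sell JPY at bid) = GBP 2,534.21
GBP 2,534.21 ÷ 0.86452 (buy CHF at ask) = CHF 2,931.35
CHF 2,931.35 ÷ 0.0061322 (buy JPY at ask) = JPY 478,026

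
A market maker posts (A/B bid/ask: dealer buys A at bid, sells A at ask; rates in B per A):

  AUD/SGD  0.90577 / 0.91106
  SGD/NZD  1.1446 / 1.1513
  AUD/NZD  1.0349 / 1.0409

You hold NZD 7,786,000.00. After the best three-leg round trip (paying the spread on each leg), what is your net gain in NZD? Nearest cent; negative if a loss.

Net result: NZD -31,084.59 (no profitable arbitrage after spreads)

Best loop NZD → AUD → SGD → NZD:
NZD 7,786,000.00 ÷ 1.0409 (buy AUD at ask) = AUD 7,480,065.33
AUD 7,480,065.33 × 0.90577 (sell AUD at bid) = SGD 6,775,218.77
SGD 6,775,218.77 × 1.1446 (sell SGD at bid) = NZD 7,754,915.41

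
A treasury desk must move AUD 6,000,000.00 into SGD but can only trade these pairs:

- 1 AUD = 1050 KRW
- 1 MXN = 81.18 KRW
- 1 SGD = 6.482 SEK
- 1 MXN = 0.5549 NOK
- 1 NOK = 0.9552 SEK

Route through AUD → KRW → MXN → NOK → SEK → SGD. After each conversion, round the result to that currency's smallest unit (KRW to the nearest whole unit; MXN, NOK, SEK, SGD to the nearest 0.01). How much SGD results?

SGD 6,345,875.02

AUD 6,000,000.00 × 1050 = KRW 6,300,000,000
KRW 6,300,000,000 ÷ 81.18 = MXN 77,605,321.51
MXN 77,605,321.51 × 0.5549 = NOK 43,063,192.91
NOK 43,063,192.91 × 0.9552 = SEK 41,133,961.87
SEK 41,133,961.87 ÷ 6.482 = SGD 6,345,875.02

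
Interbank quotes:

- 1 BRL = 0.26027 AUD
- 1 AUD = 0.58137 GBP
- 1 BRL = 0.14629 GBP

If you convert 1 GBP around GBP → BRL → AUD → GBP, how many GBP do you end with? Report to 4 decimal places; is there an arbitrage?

1.0343 (arbitrage exists)

Around GBP → BRL → AUD → GBP: 1 ÷ 0.14629 × 0.26027 × 0.58137 = 1.034337
Product > 1; profitable direction is GBP → BRL → AUD → GBP.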